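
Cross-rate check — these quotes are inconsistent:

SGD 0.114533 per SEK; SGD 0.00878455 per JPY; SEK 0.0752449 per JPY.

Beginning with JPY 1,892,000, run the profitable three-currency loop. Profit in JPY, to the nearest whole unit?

Profitable loop is JPY → SGD → SEK → JPY:
JPY 1,892,000 × 0.00878455 = SGD 16,620.37
SGD 16,620.37 ÷ 0.114533 = SEK 145,114.23
SEK 145,114.23 ÷ 0.0752449 = JPY 1,928,559
Profit = JPY 1,928,559 − JPY 1,892,000

Profit: JPY 36,559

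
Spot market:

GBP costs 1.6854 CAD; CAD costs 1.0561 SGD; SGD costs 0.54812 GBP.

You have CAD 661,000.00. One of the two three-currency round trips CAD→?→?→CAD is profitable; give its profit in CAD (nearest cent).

Profitable loop is CAD → GBP → SGD → CAD:
CAD 661,000.00 ÷ 1.6854 = GBP 392,191.76
GBP 392,191.76 ÷ 0.54812 = SGD 715,521.72
SGD 715,521.72 ÷ 1.0561 = CAD 677,513.23
Profit = CAD 677,513.23 − CAD 661,000.00

Profit: CAD 16,513.23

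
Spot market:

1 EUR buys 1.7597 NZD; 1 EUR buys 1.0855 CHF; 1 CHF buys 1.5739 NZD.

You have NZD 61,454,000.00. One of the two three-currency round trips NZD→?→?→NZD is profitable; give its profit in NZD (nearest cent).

Profit: NZD 1,842,810.54

Profitable loop is NZD → CHF → EUR → NZD:
NZD 61,454,000.00 ÷ 1.5739 = CHF 39,045,682.70
CHF 39,045,682.70 ÷ 1.0855 = EUR 35,970,228.19
EUR 35,970,228.19 × 1.7597 = NZD 63,296,810.54
Profit = NZD 63,296,810.54 − NZD 61,454,000.00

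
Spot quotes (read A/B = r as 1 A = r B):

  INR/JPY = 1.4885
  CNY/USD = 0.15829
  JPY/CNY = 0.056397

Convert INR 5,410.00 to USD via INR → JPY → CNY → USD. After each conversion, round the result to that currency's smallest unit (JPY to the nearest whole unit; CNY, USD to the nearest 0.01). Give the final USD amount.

INR 5,410.00 × 1.4885 = JPY 8,053
JPY 8,053 × 0.056397 = CNY 454.17
CNY 454.17 × 0.15829 = USD 71.89

USD 71.89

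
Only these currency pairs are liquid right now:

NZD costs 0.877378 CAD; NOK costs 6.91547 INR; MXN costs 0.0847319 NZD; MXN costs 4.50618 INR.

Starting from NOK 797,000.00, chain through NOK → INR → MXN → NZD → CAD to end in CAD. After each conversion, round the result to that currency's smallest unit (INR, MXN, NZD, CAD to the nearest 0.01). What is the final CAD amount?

NOK 797,000.00 × 6.91547 = INR 5,511,629.59
INR 5,511,629.59 ÷ 4.50618 = MXN 1,223,126.81
MXN 1,223,126.81 × 0.0847319 = NZD 103,637.86
NZD 103,637.86 × 0.877378 = CAD 90,929.58

CAD 90,929.58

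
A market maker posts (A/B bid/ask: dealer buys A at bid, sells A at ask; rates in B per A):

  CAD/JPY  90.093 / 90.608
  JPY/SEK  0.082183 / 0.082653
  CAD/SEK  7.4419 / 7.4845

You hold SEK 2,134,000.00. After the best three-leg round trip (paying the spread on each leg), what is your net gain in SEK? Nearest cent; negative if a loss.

Best loop SEK → JPY → CAD → SEK:
SEK 2,134,000.00 ÷ 0.082653 (buy JPY at ask) = JPY 25,818,785
JPY 25,818,785 ÷ 90.608 (buy CAD at ask) = CAD 284,950.39
CAD 284,950.39 × 7.4419 (sell CAD at bid) = SEK 2,120,572.28

Net result: SEK -13,427.72 (no profitable arbitrage after spreads)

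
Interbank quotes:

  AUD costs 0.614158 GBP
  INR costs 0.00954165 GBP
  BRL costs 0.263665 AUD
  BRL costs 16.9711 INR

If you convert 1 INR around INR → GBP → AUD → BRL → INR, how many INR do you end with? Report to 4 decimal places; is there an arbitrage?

Around INR → GBP → AUD → BRL → INR: 1 × 0.00954165 ÷ 0.614158 ÷ 0.263665 × 16.9711 = 1.000002
Product ≈ 1 (deviation 0.000%, within rounding noise).

1.0000 (no arbitrage)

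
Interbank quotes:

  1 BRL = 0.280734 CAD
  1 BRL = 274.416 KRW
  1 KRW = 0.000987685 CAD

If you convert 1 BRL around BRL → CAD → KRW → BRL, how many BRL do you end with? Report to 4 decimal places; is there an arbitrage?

Around BRL → CAD → KRW → BRL: 1 × 0.280734 ÷ 0.000987685 ÷ 274.416 = 1.035779
Product > 1; profitable direction is BRL → CAD → KRW → BRL.

1.0358 (arbitrage exists)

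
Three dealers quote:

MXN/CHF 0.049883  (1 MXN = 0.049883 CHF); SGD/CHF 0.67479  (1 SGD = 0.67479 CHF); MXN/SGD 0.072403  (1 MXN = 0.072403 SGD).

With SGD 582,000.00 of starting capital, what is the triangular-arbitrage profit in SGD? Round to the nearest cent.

Profit: SGD 12,224.22

Profitable loop is SGD → MXN → CHF → SGD:
SGD 582,000.00 ÷ 0.072403 = MXN 8,038,340.95
MXN 8,038,340.95 × 0.049883 = CHF 400,976.56
CHF 400,976.56 ÷ 0.67479 = SGD 594,224.22
Profit = SGD 594,224.22 − SGD 582,000.00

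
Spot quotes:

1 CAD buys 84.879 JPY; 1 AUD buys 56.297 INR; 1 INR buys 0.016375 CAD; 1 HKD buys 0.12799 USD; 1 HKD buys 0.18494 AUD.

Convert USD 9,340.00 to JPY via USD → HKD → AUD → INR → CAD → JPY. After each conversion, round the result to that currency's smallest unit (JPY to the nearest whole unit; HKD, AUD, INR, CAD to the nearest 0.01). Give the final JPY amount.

JPY 1,056,011

USD 9,340.00 ÷ 0.12799 = HKD 72,974.45
HKD 72,974.45 × 0.18494 = AUD 13,495.89
AUD 13,495.89 × 56.297 = INR 759,778.12
INR 759,778.12 × 0.016375 = CAD 12,441.37
CAD 12,441.37 × 84.879 = JPY 1,056,011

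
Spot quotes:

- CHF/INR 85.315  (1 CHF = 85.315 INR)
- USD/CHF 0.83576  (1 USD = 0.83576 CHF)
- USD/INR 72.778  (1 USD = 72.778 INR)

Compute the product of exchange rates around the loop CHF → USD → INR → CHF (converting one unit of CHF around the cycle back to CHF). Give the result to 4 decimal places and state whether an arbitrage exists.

Around CHF → USD → INR → CHF: 1 ÷ 0.83576 × 72.778 ÷ 85.315 = 1.020688
Product > 1; profitable direction is CHF → USD → INR → CHF.

1.0207 (arbitrage exists)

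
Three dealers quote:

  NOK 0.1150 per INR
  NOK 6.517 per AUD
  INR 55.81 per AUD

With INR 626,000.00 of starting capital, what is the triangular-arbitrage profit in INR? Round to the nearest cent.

Profit: INR 9,641.42

Profitable loop is INR → AUD → NOK → INR:
INR 626,000.00 ÷ 55.81 = AUD 11,216.63
AUD 11,216.63 × 6.517 = NOK 73,098.76
NOK 73,098.76 ÷ 0.1150 = INR 635,641.42
Profit = INR 635,641.42 − INR 626,000.00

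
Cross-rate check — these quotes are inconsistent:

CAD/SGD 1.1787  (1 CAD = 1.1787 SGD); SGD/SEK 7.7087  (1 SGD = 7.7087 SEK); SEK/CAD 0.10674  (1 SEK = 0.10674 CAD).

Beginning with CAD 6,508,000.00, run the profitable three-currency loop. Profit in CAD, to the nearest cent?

Profitable loop is CAD → SEK → SGD → CAD:
CAD 6,508,000.00 ÷ 0.10674 = SEK 60,970,582.72
SEK 60,970,582.72 ÷ 7.7087 = SGD 7,909,320.99
SGD 7,909,320.99 ÷ 1.1787 = CAD 6,710,207.00
Profit = CAD 6,710,207.00 − CAD 6,508,000.00

Profit: CAD 202,207.00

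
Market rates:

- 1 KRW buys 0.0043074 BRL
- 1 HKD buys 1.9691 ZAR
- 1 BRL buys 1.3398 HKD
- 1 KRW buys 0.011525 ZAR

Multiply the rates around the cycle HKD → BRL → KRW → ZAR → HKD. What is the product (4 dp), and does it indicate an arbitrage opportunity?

Around HKD → BRL → KRW → ZAR → HKD: 1 ÷ 1.3398 ÷ 0.0043074 × 0.011525 ÷ 1.9691 = 1.014187
Product > 1; profitable direction is HKD → BRL → KRW → ZAR → HKD.

1.0142 (arbitrage exists)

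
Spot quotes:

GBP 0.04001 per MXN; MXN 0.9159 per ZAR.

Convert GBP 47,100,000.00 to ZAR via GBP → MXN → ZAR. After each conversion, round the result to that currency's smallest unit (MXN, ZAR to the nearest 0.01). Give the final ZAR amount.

GBP 47,100,000.00 ÷ 0.04001 = MXN 1,177,205,698.58
MXN 1,177,205,698.58 ÷ 0.9159 = ZAR 1,285,299,376.11

ZAR 1,285,299,376.11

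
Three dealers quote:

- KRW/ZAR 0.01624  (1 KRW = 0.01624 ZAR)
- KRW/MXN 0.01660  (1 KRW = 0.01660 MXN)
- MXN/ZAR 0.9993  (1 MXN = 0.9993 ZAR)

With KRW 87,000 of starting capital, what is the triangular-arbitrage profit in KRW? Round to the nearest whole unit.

Profitable loop is KRW → MXN → ZAR → KRW:
KRW 87,000 × 0.01660 = MXN 1,444.20
MXN 1,444.20 × 0.9993 = ZAR 1,443.19
ZAR 1,443.19 ÷ 0.01624 = KRW 88,866
Profit = KRW 88,866 − KRW 87,000

Profit: KRW 1,866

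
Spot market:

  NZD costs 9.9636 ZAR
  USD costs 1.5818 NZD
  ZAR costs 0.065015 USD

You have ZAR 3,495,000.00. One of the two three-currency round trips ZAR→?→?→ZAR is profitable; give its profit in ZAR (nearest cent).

Profit: ZAR 86,200.22

Profitable loop is ZAR → USD → NZD → ZAR:
ZAR 3,495,000.00 × 0.065015 = USD 227,227.43
USD 227,227.43 × 1.5818 = NZD 359,428.34
NZD 359,428.34 × 9.9636 = ZAR 3,581,200.22
Profit = ZAR 3,581,200.22 − ZAR 3,495,000.00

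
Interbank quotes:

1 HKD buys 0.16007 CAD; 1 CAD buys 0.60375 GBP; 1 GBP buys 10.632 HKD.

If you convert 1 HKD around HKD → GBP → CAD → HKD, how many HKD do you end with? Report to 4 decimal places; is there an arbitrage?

0.9732 (arbitrage exists)

Around HKD → GBP → CAD → HKD: 1 ÷ 10.632 ÷ 0.60375 ÷ 0.16007 = 0.973236
Product < 1; profitable direction is HKD → CAD → GBP → HKD.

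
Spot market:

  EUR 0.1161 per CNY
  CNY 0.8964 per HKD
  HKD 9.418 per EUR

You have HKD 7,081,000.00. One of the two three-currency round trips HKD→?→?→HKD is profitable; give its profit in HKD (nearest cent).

Profitable loop is HKD → EUR → CNY → HKD:
HKD 7,081,000.00 ÷ 9.418 = EUR 751,858.14
EUR 751,858.14 ÷ 0.1161 = CNY 6,475,953.01
CNY 6,475,953.01 ÷ 0.8964 = HKD 7,224,400.94
Profit = HKD 7,224,400.94 − HKD 7,081,000.00

Profit: HKD 143,400.94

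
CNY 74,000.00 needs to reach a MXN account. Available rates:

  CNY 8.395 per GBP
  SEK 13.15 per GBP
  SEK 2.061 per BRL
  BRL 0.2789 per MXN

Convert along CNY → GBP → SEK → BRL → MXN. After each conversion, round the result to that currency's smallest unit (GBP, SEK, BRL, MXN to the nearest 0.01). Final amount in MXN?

MXN 201,655.58

CNY 74,000.00 ÷ 8.395 = GBP 8,814.77
GBP 8,814.77 × 13.15 = SEK 115,914.23
SEK 115,914.23 ÷ 2.061 = BRL 56,241.74
BRL 56,241.74 ÷ 0.2789 = MXN 201,655.58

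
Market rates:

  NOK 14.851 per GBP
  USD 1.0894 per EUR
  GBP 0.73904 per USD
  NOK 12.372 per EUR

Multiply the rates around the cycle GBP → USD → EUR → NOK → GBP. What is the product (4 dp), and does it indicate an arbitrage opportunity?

Around GBP → USD → EUR → NOK → GBP: 1 ÷ 0.73904 ÷ 1.0894 × 12.372 ÷ 14.851 = 1.034734
Product > 1; profitable direction is GBP → USD → EUR → NOK → GBP.

1.0347 (arbitrage exists)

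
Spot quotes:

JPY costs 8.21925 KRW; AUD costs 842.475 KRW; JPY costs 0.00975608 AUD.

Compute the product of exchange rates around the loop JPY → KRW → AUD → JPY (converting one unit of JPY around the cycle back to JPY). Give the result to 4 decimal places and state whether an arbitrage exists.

Around JPY → KRW → AUD → JPY: 1 × 8.21925 ÷ 842.475 ÷ 0.00975608 = 1.000000
Product ≈ 1 (deviation 0.000%, within rounding noise).

1.0000 (no arbitrage)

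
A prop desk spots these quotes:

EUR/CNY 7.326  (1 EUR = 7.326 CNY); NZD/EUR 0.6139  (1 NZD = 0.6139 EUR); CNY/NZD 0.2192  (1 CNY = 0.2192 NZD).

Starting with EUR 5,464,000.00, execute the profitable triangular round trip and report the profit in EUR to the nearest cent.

Profitable loop is EUR → NZD → CNY → EUR:
EUR 5,464,000.00 ÷ 0.6139 = NZD 8,900,472.39
NZD 8,900,472.39 ÷ 0.2192 = CNY 40,604,344.84
CNY 40,604,344.84 ÷ 7.326 = EUR 5,542,498.61
Profit = EUR 5,542,498.61 − EUR 5,464,000.00

Profit: EUR 78,498.61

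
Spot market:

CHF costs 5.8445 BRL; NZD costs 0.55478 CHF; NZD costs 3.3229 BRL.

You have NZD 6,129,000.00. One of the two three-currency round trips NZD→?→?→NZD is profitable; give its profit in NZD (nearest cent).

Profitable loop is NZD → BRL → CHF → NZD:
NZD 6,129,000.00 × 3.3229 = BRL 20,366,054.10
BRL 20,366,054.10 ÷ 5.8445 = CHF 3,484,652.94
CHF 3,484,652.94 ÷ 0.55478 = NZD 6,281,143.77
Profit = NZD 6,281,143.77 − NZD 6,129,000.00

Profit: NZD 152,143.77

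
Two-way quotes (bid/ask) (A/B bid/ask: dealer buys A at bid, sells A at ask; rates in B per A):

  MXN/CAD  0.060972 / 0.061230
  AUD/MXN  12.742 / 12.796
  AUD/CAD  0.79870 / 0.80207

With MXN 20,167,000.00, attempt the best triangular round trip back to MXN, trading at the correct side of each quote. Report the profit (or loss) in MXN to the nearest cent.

Net profit: MXN 391,266.51

Best loop MXN → AUD → CAD → MXN:
MXN 20,167,000.00 ÷ 12.796 (buy AUD at ask) = AUD 1,576,039.39
AUD 1,576,039.39 × 0.79870 (sell AUD at bid) = CAD 1,258,782.66
CAD 1,258,782.66 ÷ 0.061230 (buy MXN at ask) = MXN 20,558,266.51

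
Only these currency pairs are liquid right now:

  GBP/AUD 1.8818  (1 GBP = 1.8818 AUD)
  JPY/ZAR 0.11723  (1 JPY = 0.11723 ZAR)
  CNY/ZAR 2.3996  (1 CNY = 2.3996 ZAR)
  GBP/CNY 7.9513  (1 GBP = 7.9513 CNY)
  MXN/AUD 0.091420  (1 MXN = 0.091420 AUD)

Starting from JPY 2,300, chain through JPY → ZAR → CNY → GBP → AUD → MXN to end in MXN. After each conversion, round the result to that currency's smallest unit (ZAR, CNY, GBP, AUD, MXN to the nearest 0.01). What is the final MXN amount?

MXN 290.86

JPY 2,300 × 0.11723 = ZAR 269.63
ZAR 269.63 ÷ 2.3996 = CNY 112.36
CNY 112.36 ÷ 7.9513 = GBP 14.13
GBP 14.13 × 1.8818 = AUD 26.59
AUD 26.59 ÷ 0.091420 = MXN 290.86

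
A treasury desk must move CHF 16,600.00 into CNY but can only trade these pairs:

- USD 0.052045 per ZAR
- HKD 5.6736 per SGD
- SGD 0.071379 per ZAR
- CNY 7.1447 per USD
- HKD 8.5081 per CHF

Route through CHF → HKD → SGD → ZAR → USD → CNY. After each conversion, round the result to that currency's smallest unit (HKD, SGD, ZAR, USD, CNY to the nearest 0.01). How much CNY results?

CHF 16,600.00 × 8.5081 = HKD 141,234.46
HKD 141,234.46 ÷ 5.6736 = SGD 24,893.27
SGD 24,893.27 ÷ 0.071379 = ZAR 348,747.81
ZAR 348,747.81 × 0.052045 = USD 18,150.58
USD 18,150.58 × 7.1447 = CNY 129,680.45

CNY 129,680.45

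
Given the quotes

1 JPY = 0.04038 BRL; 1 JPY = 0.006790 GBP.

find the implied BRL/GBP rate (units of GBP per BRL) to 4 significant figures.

1 BRL ÷ 0.04038 = 24.7647 JPY
24.7647 JPY × 0.006790 = 0.168153 GBP

BRL/GBP = 0.1682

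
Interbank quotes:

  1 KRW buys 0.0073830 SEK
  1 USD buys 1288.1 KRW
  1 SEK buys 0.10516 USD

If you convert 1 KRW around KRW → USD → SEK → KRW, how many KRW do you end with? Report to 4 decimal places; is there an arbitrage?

0.9999 (no arbitrage)

Around KRW → USD → SEK → KRW: 1 ÷ 1288.1 ÷ 0.10516 ÷ 0.0073830 = 0.999924
Product ≈ 1 (deviation 0.008%, within rounding noise).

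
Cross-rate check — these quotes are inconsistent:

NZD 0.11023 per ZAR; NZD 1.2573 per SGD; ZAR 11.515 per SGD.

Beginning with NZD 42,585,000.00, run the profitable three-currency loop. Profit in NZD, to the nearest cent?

Profit: NZD 406,389.88

Profitable loop is NZD → SGD → ZAR → NZD:
NZD 42,585,000.00 ÷ 1.2573 = SGD 33,870,198.04
SGD 33,870,198.04 × 11.515 = ZAR 390,015,330.47
ZAR 390,015,330.47 × 0.11023 = NZD 42,991,389.88
Profit = NZD 42,991,389.88 − NZD 42,585,000.00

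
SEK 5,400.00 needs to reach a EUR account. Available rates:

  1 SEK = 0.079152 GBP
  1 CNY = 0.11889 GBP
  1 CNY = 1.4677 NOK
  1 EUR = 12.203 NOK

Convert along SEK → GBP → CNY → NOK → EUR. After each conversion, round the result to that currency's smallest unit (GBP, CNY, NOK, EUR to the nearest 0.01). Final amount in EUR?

SEK 5,400.00 × 0.079152 = GBP 427.42
GBP 427.42 ÷ 0.11889 = CNY 3,595.09
CNY 3,595.09 × 1.4677 = NOK 5,276.51
NOK 5,276.51 ÷ 12.203 = EUR 432.39

EUR 432.39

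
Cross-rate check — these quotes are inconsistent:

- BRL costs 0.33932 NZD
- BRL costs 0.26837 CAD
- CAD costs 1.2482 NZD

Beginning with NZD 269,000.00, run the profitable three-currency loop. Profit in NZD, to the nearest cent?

Profit: NZD 3,485.62

Profitable loop is NZD → CAD → BRL → NZD:
NZD 269,000.00 ÷ 1.2482 = CAD 215,510.33
CAD 215,510.33 ÷ 0.26837 = BRL 803,034.37
BRL 803,034.37 × 0.33932 = NZD 272,485.62
Profit = NZD 272,485.62 − NZD 269,000.00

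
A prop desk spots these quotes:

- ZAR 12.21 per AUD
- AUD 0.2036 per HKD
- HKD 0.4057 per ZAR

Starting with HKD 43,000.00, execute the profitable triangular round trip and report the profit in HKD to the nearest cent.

Profit: HKD 367.75

Profitable loop is HKD → AUD → ZAR → HKD:
HKD 43,000.00 × 0.2036 = AUD 8,754.80
AUD 8,754.80 × 12.21 = ZAR 106,896.11
ZAR 106,896.11 × 0.4057 = HKD 43,367.75
Profit = HKD 43,367.75 − HKD 43,000.00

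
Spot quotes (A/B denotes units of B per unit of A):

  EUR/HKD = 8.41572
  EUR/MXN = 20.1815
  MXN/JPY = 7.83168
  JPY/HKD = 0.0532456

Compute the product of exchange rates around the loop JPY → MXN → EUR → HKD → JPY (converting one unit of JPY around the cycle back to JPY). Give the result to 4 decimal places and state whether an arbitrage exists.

Around JPY → MXN → EUR → HKD → JPY: 1 ÷ 7.83168 ÷ 20.1815 × 8.41572 ÷ 0.0532456 = 0.999998
Product ≈ 1 (deviation 0.000%, within rounding noise).

1.0000 (no arbitrage)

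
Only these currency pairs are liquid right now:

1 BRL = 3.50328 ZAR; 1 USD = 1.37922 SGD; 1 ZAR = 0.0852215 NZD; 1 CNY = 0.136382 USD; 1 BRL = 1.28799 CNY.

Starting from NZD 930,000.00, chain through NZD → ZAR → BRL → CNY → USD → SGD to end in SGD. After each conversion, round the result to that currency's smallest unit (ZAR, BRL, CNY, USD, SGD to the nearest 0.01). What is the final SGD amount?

NZD 930,000.00 ÷ 0.0852215 = ZAR 10,912,739.16
ZAR 10,912,739.16 ÷ 3.50328 = BRL 3,115,006.27
BRL 3,115,006.27 × 1.28799 = CNY 4,012,096.93
CNY 4,012,096.93 × 0.136382 = USD 547,177.80
USD 547,177.80 × 1.37922 = SGD 754,678.57

SGD 754,678.57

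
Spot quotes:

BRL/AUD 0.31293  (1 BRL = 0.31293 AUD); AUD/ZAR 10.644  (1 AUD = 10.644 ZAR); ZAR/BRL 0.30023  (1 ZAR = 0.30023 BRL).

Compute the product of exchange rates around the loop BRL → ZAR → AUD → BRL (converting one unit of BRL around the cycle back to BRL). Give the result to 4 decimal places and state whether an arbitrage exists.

1.0000 (no arbitrage)

Around BRL → ZAR → AUD → BRL: 1 ÷ 0.30023 ÷ 10.644 ÷ 0.31293 = 0.999986
Product ≈ 1 (deviation 0.001%, within rounding noise).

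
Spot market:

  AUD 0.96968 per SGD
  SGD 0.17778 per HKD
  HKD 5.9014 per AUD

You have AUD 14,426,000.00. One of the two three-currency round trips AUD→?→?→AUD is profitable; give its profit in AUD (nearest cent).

Profit: AUD 250,156.03

Profitable loop is AUD → HKD → SGD → AUD:
AUD 14,426,000.00 × 5.9014 = HKD 85,133,596.40
HKD 85,133,596.40 × 0.17778 = SGD 15,135,050.77
SGD 15,135,050.77 × 0.96968 = AUD 14,676,156.03
Profit = AUD 14,676,156.03 − AUD 14,426,000.00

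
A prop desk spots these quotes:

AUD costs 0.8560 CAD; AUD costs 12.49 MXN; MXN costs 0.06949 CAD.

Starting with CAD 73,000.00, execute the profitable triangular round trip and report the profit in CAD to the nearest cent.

Profit: CAD 1,017.40

Profitable loop is CAD → AUD → MXN → CAD:
CAD 73,000.00 ÷ 0.8560 = AUD 85,280.37
AUD 85,280.37 × 12.49 = MXN 1,065,151.87
MXN 1,065,151.87 × 0.06949 = CAD 74,017.40
Profit = CAD 74,017.40 − CAD 73,000.00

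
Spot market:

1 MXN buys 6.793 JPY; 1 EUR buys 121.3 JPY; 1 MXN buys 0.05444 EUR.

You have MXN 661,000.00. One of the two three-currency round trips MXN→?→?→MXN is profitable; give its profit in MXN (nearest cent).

Profitable loop is MXN → JPY → EUR → MXN:
MXN 661,000.00 × 6.793 = JPY 4,490,173
JPY 4,490,173 ÷ 121.3 = EUR 37,017.09
EUR 37,017.09 ÷ 0.05444 = MXN 679,961.24
Profit = MXN 679,961.24 − MXN 661,000.00

Profit: MXN 18,961.24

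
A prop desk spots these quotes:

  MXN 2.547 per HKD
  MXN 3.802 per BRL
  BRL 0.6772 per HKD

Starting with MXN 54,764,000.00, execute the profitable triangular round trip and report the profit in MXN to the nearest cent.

Profitable loop is MXN → HKD → BRL → MXN:
MXN 54,764,000.00 ÷ 2.547 = HKD 21,501,374.17
HKD 21,501,374.17 × 0.6772 = BRL 14,560,730.59
BRL 14,560,730.59 × 3.802 = MXN 55,359,897.68
Profit = MXN 55,359,897.68 − MXN 54,764,000.00

Profit: MXN 595,897.68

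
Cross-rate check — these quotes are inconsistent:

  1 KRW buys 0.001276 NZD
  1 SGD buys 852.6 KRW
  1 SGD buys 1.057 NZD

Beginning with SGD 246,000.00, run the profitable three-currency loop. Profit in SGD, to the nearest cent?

Profit: SGD 7,195.58

Profitable loop is SGD → KRW → NZD → SGD:
SGD 246,000.00 × 852.6 = KRW 209,739,600
KRW 209,739,600 × 0.001276 = NZD 267,627.73
NZD 267,627.73 ÷ 1.057 = SGD 253,195.58
Profit = SGD 253,195.58 − SGD 246,000.00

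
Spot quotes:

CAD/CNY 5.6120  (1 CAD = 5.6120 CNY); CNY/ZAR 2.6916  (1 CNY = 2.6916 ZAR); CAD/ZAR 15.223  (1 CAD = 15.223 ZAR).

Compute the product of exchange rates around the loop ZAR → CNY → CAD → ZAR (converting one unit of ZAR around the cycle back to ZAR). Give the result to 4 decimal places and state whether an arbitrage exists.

Around ZAR → CNY → CAD → ZAR: 1 ÷ 2.6916 ÷ 5.6120 × 15.223 = 1.007795
Product > 1; profitable direction is ZAR → CNY → CAD → ZAR.

1.0078 (arbitrage exists)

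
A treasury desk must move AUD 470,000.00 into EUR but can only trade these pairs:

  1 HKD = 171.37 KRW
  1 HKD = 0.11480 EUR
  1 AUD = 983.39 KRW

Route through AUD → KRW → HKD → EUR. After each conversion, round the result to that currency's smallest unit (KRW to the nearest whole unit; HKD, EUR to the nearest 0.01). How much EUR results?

EUR 309,621.23

AUD 470,000.00 × 983.39 = KRW 462,193,300
KRW 462,193,300 ÷ 171.37 = HKD 2,697,049.08
HKD 2,697,049.08 × 0.11480 = EUR 309,621.23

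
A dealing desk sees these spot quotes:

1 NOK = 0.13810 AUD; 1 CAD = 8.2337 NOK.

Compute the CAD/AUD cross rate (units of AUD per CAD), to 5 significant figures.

1 CAD × 8.2337 = 8.2337 NOK
8.2337 NOK × 0.13810 = 1.13707 AUD

CAD/AUD = 1.1371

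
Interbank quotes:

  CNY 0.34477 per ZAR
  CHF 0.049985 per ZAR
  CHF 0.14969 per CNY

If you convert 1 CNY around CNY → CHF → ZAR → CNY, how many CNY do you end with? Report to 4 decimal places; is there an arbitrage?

1.0325 (arbitrage exists)

Around CNY → CHF → ZAR → CNY: 1 × 0.14969 ÷ 0.049985 × 0.34477 = 1.032482
Product > 1; profitable direction is CNY → CHF → ZAR → CNY.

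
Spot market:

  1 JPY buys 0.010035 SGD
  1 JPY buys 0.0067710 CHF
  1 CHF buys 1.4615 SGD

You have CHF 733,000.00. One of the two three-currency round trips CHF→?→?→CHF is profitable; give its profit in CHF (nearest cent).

Profitable loop is CHF → JPY → SGD → CHF:
CHF 733,000.00 ÷ 0.0067710 = JPY 108,255,797
JPY 108,255,797 × 0.010035 = SGD 1,086,346.92
SGD 1,086,346.92 ÷ 1.4615 = CHF 743,309.56
Profit = CHF 743,309.56 − CHF 733,000.00

Profit: CHF 10,309.56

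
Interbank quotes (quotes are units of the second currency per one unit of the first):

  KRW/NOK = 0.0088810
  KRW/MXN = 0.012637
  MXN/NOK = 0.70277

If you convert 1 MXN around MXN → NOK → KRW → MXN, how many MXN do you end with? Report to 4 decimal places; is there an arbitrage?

1.0000 (no arbitrage)

Around MXN → NOK → KRW → MXN: 1 × 0.70277 ÷ 0.0088810 × 0.012637 = 0.999989
Product ≈ 1 (deviation 0.001%, within rounding noise).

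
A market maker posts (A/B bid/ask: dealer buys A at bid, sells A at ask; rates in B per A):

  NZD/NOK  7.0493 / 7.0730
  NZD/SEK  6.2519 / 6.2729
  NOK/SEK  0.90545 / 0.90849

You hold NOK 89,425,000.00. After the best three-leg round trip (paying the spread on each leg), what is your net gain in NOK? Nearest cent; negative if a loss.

Net profit: NOK 1,566,547.48

Best loop NOK → SEK → NZD → NOK:
NOK 89,425,000.00 × 0.90545 (sell NOK at bid) = SEK 80,969,866.25
SEK 80,969,866.25 ÷ 6.2729 (buy NZD at ask) = NZD 12,907,884.11
NZD 12,907,884.11 × 7.0493 (sell NZD at bid) = NOK 90,991,547.48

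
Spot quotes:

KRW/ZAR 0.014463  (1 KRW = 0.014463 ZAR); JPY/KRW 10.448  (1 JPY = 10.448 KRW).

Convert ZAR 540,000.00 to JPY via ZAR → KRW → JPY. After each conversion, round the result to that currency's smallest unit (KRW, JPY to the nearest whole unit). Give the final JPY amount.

ZAR 540,000.00 ÷ 0.014463 = KRW 37,336,652
KRW 37,336,652 ÷ 10.448 = JPY 3,573,569

JPY 3,573,569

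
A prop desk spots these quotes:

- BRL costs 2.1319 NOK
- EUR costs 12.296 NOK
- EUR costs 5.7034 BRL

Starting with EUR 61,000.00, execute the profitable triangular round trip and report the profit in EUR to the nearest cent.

Profitable loop is EUR → NOK → BRL → EUR:
EUR 61,000.00 × 12.296 = NOK 750,056.00
NOK 750,056.00 ÷ 2.1319 = BRL 351,825.13
BRL 351,825.13 ÷ 5.7034 = EUR 61,686.91
Profit = EUR 61,686.91 − EUR 61,000.00

Profit: EUR 686.91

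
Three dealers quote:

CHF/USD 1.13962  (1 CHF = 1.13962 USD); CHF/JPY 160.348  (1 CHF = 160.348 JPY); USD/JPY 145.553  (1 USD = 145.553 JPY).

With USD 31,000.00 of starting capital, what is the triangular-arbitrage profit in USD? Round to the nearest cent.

Profit: USD 1,068.55

Profitable loop is USD → JPY → CHF → USD:
USD 31,000.00 × 145.553 = JPY 4,512,143
JPY 4,512,143 ÷ 160.348 = CHF 28,139.69
CHF 28,139.69 × 1.13962 = USD 32,068.55
Profit = USD 32,068.55 − USD 31,000.00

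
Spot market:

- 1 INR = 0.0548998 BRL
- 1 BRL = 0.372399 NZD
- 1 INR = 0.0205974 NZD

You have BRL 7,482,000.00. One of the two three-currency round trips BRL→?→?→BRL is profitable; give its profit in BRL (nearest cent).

Profit: BRL 55,908.10

Profitable loop is BRL → INR → NZD → BRL:
BRL 7,482,000.00 ÷ 0.0548998 = INR 136,284,649.49
INR 136,284,649.49 × 0.0205974 = NZD 2,807,109.44
NZD 2,807,109.44 ÷ 0.372399 = BRL 7,537,908.10
Profit = BRL 7,537,908.10 − BRL 7,482,000.00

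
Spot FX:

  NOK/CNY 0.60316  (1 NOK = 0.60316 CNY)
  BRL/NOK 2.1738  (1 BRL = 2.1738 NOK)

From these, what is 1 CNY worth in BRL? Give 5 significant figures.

CNY/BRL = 0.76269

1 CNY ÷ 0.60316 = 1.65793 NOK
1.65793 NOK ÷ 2.1738 = 0.76269 BRL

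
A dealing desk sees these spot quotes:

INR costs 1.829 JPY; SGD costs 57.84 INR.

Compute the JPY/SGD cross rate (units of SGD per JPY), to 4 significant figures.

JPY/SGD = 0.009453

1 JPY ÷ 1.829 = 0.546747 INR
0.546747 INR ÷ 57.84 = 0.00945275 SGD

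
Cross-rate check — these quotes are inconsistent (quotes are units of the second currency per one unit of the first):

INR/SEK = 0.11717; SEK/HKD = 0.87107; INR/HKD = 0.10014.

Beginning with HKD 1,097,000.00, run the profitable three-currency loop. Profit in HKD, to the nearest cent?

Profit: HKD 21,068.80

Profitable loop is HKD → INR → SEK → HKD:
HKD 1,097,000.00 ÷ 0.10014 = INR 10,954,663.47
INR 10,954,663.47 × 0.11717 = SEK 1,283,557.92
SEK 1,283,557.92 × 0.87107 = HKD 1,118,068.80
Profit = HKD 1,118,068.80 − HKD 1,097,000.00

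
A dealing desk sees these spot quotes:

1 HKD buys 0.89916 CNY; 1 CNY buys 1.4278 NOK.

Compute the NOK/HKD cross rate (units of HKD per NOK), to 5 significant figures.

NOK/HKD = 0.77893

1 NOK ÷ 1.4278 = 0.700378 CNY
0.700378 CNY ÷ 0.89916 = 0.778925 HKD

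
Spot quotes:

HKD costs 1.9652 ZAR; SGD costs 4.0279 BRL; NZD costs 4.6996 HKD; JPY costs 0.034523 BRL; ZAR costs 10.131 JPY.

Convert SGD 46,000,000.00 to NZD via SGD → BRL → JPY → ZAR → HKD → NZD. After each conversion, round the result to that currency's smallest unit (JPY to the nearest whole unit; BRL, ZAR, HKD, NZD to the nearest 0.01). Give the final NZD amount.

SGD 46,000,000.00 × 4.0279 = BRL 185,283,400.00
BRL 185,283,400.00 ÷ 0.034523 = JPY 5,366,955,363
JPY 5,366,955,363 ÷ 10.131 = ZAR 529,755,736.16
ZAR 529,755,736.16 ÷ 1.9652 = HKD 269,568,357.50
HKD 269,568,357.50 ÷ 4.6996 = NZD 57,359,851.37

NZD 57,359,851.37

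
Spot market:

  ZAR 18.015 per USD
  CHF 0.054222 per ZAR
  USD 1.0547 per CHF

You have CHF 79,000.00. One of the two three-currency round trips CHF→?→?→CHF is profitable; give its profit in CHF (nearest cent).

Profit: CHF 2,389.02

Profitable loop is CHF → USD → ZAR → CHF:
CHF 79,000.00 × 1.0547 = USD 83,321.30
USD 83,321.30 × 18.015 = ZAR 1,501,033.22
ZAR 1,501,033.22 × 0.054222 = CHF 81,389.02
Profit = CHF 81,389.02 − CHF 79,000.00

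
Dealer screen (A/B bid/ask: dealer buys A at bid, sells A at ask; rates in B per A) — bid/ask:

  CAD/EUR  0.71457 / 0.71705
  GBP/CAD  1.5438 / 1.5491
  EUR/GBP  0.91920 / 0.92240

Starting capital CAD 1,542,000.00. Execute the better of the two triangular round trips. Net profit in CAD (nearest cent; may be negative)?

Best loop CAD → EUR → GBP → CAD:
CAD 1,542,000.00 × 0.71457 (sell CAD at bid) = EUR 1,101,866.94
EUR 1,101,866.94 × 0.91920 (sell EUR at bid) = GBP 1,012,836.09
GBP 1,012,836.09 × 1.5438 (sell GBP at bid) = CAD 1,563,616.36

Net profit: CAD 21,616.36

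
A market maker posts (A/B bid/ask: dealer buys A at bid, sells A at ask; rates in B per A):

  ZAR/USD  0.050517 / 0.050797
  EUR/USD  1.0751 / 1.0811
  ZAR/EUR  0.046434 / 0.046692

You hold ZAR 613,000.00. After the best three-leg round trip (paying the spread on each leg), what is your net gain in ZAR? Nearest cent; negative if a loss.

Net profit: ZAR 464.85

Best loop ZAR → USD → EUR → ZAR:
ZAR 613,000.00 × 0.050517 (sell ZAR at bid) = USD 30,966.92
USD 30,966.92 ÷ 1.0811 (buy EUR at ask) = EUR 28,643.90
EUR 28,643.90 ÷ 0.046692 (buy ZAR at ask) = ZAR 613,464.85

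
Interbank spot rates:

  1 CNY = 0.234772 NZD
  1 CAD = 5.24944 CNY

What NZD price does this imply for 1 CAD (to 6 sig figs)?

1 CAD × 5.24944 = 5.24944 CNY
5.24944 CNY × 0.234772 = 1.23242 NZD

CAD/NZD = 1.23242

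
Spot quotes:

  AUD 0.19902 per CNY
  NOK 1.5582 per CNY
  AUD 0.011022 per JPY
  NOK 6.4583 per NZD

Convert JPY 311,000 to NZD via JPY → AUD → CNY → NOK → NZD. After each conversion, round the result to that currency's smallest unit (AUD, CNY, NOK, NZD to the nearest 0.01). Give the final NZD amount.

NZD 4,155.55

JPY 311,000 × 0.011022 = AUD 3,427.84
AUD 3,427.84 ÷ 0.19902 = CNY 17,223.60
CNY 17,223.60 × 1.5582 = NOK 26,837.81
NOK 26,837.81 ÷ 6.4583 = NZD 4,155.55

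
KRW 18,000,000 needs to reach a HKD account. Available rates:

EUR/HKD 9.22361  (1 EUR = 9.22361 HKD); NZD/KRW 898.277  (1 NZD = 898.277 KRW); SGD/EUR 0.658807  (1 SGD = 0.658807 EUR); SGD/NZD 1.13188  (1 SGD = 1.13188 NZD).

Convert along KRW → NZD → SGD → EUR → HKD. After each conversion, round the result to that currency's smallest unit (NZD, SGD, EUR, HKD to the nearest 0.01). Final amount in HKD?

HKD 107,577.36

KRW 18,000,000 ÷ 898.277 = NZD 20,038.36
NZD 20,038.36 ÷ 1.13188 = SGD 17,703.61
SGD 17,703.61 × 0.658807 = EUR 11,663.26
EUR 11,663.26 × 9.22361 = HKD 107,577.36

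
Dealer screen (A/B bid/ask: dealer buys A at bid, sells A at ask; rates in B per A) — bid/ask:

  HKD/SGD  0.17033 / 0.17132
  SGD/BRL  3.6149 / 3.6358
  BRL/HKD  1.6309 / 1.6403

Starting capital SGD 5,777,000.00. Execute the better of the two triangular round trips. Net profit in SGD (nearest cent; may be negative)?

Net profit: SGD 24,190.60

Best loop SGD → BRL → HKD → SGD:
SGD 5,777,000.00 × 3.6149 (sell SGD at bid) = BRL 20,883,277.30
BRL 20,883,277.30 × 1.6309 (sell BRL at bid) = HKD 34,058,536.95
HKD 34,058,536.95 × 0.17033 (sell HKD at bid) = SGD 5,801,190.60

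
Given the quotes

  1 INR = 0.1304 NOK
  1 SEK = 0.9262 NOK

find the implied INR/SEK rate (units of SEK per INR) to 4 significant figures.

1 INR × 0.1304 = 0.1304 NOK
0.1304 NOK ÷ 0.9262 = 0.14079 SEK

INR/SEK = 0.1408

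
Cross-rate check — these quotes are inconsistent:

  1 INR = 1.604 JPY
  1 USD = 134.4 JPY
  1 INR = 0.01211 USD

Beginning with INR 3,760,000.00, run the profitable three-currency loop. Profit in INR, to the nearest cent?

Profit: INR 55,284.19

Profitable loop is INR → USD → JPY → INR:
INR 3,760,000.00 × 0.01211 = USD 45,533.60
USD 45,533.60 × 134.4 = JPY 6,119,716
JPY 6,119,716 ÷ 1.604 = INR 3,815,284.19
Profit = INR 3,815,284.19 − INR 3,760,000.00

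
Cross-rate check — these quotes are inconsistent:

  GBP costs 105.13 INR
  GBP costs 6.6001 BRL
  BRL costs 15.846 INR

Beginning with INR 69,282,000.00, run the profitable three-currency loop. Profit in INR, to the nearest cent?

Profitable loop is INR → BRL → GBP → INR:
INR 69,282,000.00 ÷ 15.846 = BRL 4,372,207.50
BRL 4,372,207.50 ÷ 6.6001 = GBP 662,445.64
GBP 662,445.64 × 105.13 = INR 69,642,910.59
Profit = INR 69,642,910.59 − INR 69,282,000.00

Profit: INR 360,910.59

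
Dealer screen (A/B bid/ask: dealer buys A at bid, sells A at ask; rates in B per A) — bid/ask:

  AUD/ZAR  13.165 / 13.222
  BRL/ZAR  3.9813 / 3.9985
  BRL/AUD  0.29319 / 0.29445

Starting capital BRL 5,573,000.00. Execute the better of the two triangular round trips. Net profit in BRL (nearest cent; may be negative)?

Best loop BRL → ZAR → AUD → BRL:
BRL 5,573,000.00 × 3.9813 (sell BRL at bid) = ZAR 22,187,784.90
ZAR 22,187,784.90 ÷ 13.222 (buy AUD at ask) = AUD 1,678,095.97
AUD 1,678,095.97 ÷ 0.29445 (buy BRL at ask) = BRL 5,699,086.33

Net profit: BRL 126,086.33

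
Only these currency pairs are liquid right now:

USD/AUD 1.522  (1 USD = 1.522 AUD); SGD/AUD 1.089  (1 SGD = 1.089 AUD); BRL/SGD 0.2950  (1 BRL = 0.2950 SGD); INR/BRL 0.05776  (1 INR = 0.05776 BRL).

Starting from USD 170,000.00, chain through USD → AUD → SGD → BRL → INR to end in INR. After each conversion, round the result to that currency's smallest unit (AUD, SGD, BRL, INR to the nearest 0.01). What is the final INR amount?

USD 170,000.00 × 1.522 = AUD 258,740.00
AUD 258,740.00 ÷ 1.089 = SGD 237,594.12
SGD 237,594.12 ÷ 0.2950 = BRL 805,403.80
BRL 805,403.80 ÷ 0.05776 = INR 13,943,971.61

INR 13,943,971.61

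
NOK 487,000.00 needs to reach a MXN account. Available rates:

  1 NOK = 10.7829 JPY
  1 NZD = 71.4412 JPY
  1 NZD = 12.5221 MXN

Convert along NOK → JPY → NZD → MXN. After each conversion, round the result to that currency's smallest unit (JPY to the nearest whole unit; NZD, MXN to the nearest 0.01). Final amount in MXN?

MXN 920,434.58

NOK 487,000.00 × 10.7829 = JPY 5,251,272
JPY 5,251,272 ÷ 71.4412 = NZD 73,504.81
NZD 73,504.81 × 12.5221 = MXN 920,434.58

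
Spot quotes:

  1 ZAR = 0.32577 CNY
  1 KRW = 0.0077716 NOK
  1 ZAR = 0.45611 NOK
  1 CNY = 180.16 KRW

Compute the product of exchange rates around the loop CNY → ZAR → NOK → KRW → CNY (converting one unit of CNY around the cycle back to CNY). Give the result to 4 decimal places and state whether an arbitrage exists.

1.0000 (no arbitrage)

Around CNY → ZAR → NOK → KRW → CNY: 1 ÷ 0.32577 × 0.45611 ÷ 0.0077716 ÷ 180.16 = 0.999976
Product ≈ 1 (deviation 0.002%, within rounding noise).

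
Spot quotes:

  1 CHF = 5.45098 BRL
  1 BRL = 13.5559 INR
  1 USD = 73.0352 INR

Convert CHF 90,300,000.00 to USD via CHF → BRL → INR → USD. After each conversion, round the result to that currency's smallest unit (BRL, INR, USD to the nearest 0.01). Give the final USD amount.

CHF 90,300,000.00 × 5.45098 = BRL 492,223,494.00
BRL 492,223,494.00 × 13.5559 = INR 6,672,532,462.31
INR 6,672,532,462.31 ÷ 73.0352 = USD 91,360,501.00

USD 91,360,501.00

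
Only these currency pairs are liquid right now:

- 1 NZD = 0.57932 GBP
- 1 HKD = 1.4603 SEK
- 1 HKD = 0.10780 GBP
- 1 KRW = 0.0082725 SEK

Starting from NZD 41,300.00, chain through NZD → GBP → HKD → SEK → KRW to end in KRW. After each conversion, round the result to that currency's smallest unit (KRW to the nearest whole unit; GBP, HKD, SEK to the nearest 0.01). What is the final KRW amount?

KRW 39,179,167

NZD 41,300.00 × 0.57932 = GBP 23,925.92
GBP 23,925.92 ÷ 0.10780 = HKD 221,947.31
HKD 221,947.31 × 1.4603 = SEK 324,109.66
SEK 324,109.66 ÷ 0.0082725 = KRW 39,179,167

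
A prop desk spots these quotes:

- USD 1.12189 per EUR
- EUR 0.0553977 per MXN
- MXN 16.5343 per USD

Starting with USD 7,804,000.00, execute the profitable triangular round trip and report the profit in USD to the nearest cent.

Profitable loop is USD → MXN → EUR → USD:
USD 7,804,000.00 × 16.5343 = MXN 129,033,677.20
MXN 129,033,677.20 × 0.0553977 = EUR 7,148,168.94
EUR 7,148,168.94 × 1.12189 = USD 8,019,459.25
Profit = USD 8,019,459.25 − USD 7,804,000.00

Profit: USD 215,459.25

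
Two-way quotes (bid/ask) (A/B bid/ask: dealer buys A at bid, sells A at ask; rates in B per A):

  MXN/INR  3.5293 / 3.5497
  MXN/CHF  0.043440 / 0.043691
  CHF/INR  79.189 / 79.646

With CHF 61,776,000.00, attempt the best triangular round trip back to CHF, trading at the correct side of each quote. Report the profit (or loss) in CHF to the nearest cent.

Net profit: CHF 878,519.83

Best loop CHF → MXN → INR → CHF:
CHF 61,776,000.00 ÷ 0.043691 (buy MXN at ask) = MXN 1,413,929,642.26
MXN 1,413,929,642.26 × 3.5293 (sell MXN at bid) = INR 4,990,181,886.43
INR 4,990,181,886.43 ÷ 79.646 (buy CHF at ask) = CHF 62,654,519.83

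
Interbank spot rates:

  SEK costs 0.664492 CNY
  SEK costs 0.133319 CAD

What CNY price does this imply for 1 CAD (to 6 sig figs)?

1 CAD ÷ 0.133319 = 7.50081 SEK
7.50081 SEK × 0.664492 = 4.98423 CNY

CAD/CNY = 4.98423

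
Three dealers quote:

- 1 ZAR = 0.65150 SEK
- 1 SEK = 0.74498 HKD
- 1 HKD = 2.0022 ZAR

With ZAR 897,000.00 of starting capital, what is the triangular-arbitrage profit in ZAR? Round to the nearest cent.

Profit: ZAR 26,051.54

Profitable loop is ZAR → HKD → SEK → ZAR:
ZAR 897,000.00 ÷ 2.0022 = HKD 448,007.19
HKD 448,007.19 ÷ 0.74498 = SEK 601,368.08
SEK 601,368.08 ÷ 0.65150 = ZAR 923,051.54
Profit = ZAR 923,051.54 − ZAR 897,000.00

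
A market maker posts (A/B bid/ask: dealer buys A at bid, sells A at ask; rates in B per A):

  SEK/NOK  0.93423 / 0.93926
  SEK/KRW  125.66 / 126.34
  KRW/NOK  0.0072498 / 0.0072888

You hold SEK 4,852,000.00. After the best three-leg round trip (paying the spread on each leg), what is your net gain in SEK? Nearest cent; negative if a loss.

Best loop SEK → NOK → KRW → SEK:
SEK 4,852,000.00 × 0.93423 (sell SEK at bid) = NOK 4,532,883.96
NOK 4,532,883.96 ÷ 0.0072888 (buy KRW at ask) = KRW 621,897,152
KRW 621,897,152 ÷ 126.34 (buy SEK at ask) = SEK 4,922,408.99

Net profit: SEK 70,408.99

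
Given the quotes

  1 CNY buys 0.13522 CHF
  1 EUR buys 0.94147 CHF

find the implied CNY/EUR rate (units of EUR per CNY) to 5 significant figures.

CNY/EUR = 0.14363

1 CNY × 0.13522 = 0.13522 CHF
0.13522 CHF ÷ 0.94147 = 0.143626 EUR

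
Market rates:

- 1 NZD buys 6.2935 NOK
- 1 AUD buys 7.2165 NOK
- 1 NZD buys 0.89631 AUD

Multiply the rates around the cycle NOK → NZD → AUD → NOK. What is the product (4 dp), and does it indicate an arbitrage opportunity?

Around NOK → NZD → AUD → NOK: 1 ÷ 6.2935 × 0.89631 × 7.2165 = 1.027762
Product > 1; profitable direction is NOK → NZD → AUD → NOK.

1.0278 (arbitrage exists)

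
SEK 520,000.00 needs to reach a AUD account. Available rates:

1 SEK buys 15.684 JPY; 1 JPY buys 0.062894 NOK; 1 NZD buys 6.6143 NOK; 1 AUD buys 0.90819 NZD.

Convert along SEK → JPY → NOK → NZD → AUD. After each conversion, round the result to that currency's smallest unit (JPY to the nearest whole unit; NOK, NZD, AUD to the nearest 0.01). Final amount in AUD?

AUD 85,390.35

SEK 520,000.00 × 15.684 = JPY 8,155,680
JPY 8,155,680 × 0.062894 = NOK 512,943.34
NOK 512,943.34 ÷ 6.6143 = NZD 77,550.66
NZD 77,550.66 ÷ 0.90819 = AUD 85,390.35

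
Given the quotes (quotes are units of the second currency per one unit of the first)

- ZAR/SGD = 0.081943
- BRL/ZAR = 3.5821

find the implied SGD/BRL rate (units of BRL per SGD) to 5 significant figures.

1 SGD ÷ 0.081943 = 12.2036 ZAR
12.2036 ZAR ÷ 3.5821 = 3.40683 BRL

SGD/BRL = 3.4068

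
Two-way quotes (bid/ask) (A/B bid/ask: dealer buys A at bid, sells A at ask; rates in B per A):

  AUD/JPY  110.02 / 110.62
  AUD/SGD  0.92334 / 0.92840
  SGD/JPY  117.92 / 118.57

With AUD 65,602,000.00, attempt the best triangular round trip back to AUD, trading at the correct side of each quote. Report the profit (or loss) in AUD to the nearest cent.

Net result: AUD -35,988.01 (no profitable arbitrage after spreads)

Best loop AUD → JPY → SGD → AUD:
AUD 65,602,000.00 × 110.02 (sell AUD at bid) = JPY 7,217,532,040
JPY 7,217,532,040 ÷ 118.57 (buy SGD at ask) = SGD 60,871,485.54
SGD 60,871,485.54 ÷ 0.92840 (buy AUD at ask) = AUD 65,566,011.99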